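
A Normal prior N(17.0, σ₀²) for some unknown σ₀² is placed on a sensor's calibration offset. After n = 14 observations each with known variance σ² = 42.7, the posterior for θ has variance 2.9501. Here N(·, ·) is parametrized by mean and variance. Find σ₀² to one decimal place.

Posterior precision equals prior precision plus data precision: 1/σ_n² = 1/σ₀² + n/σ².
So 1/σ₀² = 1/2.9501 − 14/42.7 = 0.338972 − 0.327869 = 0.011103.
Hence σ₀² = 1/0.011103 ≈ 90.1.

σ₀² = 90.1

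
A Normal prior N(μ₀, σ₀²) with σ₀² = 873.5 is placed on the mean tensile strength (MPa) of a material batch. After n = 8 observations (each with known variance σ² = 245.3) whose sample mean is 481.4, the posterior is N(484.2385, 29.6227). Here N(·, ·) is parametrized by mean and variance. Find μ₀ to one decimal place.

μ₀ = 565.1

With known observation variance, the Normal–Normal posterior has precision τ_n = τ₀ + n/σ² and mean μ_n = (τ₀μ₀ + (n/σ²)x̄)/τ_n.
Here τ₀ = 1/873.5 = 0.001145 and τ_data = 8/245.3 = 0.032613, so τ_n = 0.033758.
Rearranging for μ₀: μ₀ = (μ_n·τ_n − τ_data·x̄)/τ₀ = (484.2385·0.033758 − 0.032613·481.4) / 0.001145 = 0.647025/0.001145 ≈ 565.1.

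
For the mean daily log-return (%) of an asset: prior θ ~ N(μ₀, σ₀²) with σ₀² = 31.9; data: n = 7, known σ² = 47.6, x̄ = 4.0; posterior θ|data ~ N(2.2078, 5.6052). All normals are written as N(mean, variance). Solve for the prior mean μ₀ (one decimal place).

With known observation variance, the Normal–Normal posterior has precision τ_n = τ₀ + n/σ² and mean μ_n = (τ₀μ₀ + (n/σ²)x̄)/τ_n.
Here τ₀ = 1/31.9 = 0.031348 and τ_data = 7/47.6 = 0.147059, so τ_n = 0.178407.
Rearranging for μ₀: μ₀ = (μ_n·τ_n − τ_data·x̄)/τ₀ = (2.2078·0.178407 − 0.147059·4.0) / 0.031348 = -0.194349/0.031348 ≈ -6.2.

μ₀ = -6.2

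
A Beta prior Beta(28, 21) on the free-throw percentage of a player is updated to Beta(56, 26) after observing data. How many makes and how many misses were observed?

28 makes and 5 misses

Beta is conjugate to the binomial likelihood: posterior = Beta(α+s, β+f).
Match parameters: s=56−28=28, f=26−21=5.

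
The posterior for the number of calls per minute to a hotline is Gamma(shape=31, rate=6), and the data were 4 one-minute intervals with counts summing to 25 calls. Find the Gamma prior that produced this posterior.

A Gamma(α, β) prior (rate parametrization) on a Poisson rate with n observations summing to S gives posterior Gamma(α+S, β+n).
So α = 31 − 25 = 6 and β = 6 − 4 = 2.

Gamma(shape=6, rate=2)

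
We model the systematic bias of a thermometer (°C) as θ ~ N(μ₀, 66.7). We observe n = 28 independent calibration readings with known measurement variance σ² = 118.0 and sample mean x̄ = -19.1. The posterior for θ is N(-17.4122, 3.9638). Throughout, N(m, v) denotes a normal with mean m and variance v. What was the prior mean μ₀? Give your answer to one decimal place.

The posterior mean is a precision-weighted average: μ_n = (τ₀μ₀ + τ_data·x̄)/(τ₀+τ_data), with τ₀=1/σ₀² and τ_data=n/σ².
Here τ₀ = 1/66.7 = 0.014993 and τ_data = 28/118.0 = 0.237288, so τ_n = 0.252281.
Rearranging for μ₀: μ₀ = (μ_n·τ_n − τ_data·x̄)/τ₀ = (-17.4122·0.252281 − 0.237288·-19.1) / 0.014993 = 0.139434/0.014993 ≈ 9.3.

μ₀ = 9.3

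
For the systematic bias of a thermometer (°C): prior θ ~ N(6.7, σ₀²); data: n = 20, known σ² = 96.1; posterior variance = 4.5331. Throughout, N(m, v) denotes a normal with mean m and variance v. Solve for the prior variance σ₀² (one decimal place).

σ₀² = 80.1

Posterior precision equals prior precision plus data precision: 1/σ_n² = 1/σ₀² + n/σ².
So 1/σ₀² = 1/4.5331 − 20/96.1 = 0.220600 − 0.208117 = 0.012483.
Hence σ₀² = 1/0.012483 ≈ 80.1.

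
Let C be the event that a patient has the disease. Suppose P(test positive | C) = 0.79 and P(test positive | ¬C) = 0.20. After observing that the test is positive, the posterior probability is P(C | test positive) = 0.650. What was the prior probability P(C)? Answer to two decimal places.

In odds form, posterior odds = prior odds × likelihood ratio, so prior odds = posterior odds ÷ LR.
Posterior odds = 0.650/(1−0.650) = 1.8571. LR = 0.79/0.20 = 3.9500.
Prior odds = 1.8571/3.9500 = 0.4702, so P(C) = 0.4702/(1+0.4702) ≈ 0.32.

P(C) = 0.32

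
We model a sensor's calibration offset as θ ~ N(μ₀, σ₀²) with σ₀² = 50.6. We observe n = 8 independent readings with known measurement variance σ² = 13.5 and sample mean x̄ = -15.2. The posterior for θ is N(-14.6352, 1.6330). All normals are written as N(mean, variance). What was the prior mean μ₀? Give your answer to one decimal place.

μ₀ = 2.3

The posterior mean is a precision-weighted average: μ_n = (τ₀μ₀ + τ_data·x̄)/(τ₀+τ_data), with τ₀=1/σ₀² and τ_data=n/σ².
Here τ₀ = 1/50.6 = 0.019763 and τ_data = 8/13.5 = 0.592593, so τ_n = 0.612356.
Rearranging for μ₀: μ₀ = (μ_n·τ_n − τ_data·x̄)/τ₀ = (-14.6352·0.612356 − 0.592593·-15.2) / 0.019763 = 0.045461/0.019763 ≈ 2.3.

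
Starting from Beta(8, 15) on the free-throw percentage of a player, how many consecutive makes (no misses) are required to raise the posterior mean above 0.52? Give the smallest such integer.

After k makes and 0 misses the posterior is Beta(8+k, 15), with mean (8+k)/(8+15+k).
Set (8+k)/(23+k) > 0.52 and solve: k > (0.52·23 − 8)/(1 − 0.52) = 8.250.
The smallest integer exceeding 8.250 is 9, and checking k=9: (17)/(32) = 0.5312 > 0.52.

k = 9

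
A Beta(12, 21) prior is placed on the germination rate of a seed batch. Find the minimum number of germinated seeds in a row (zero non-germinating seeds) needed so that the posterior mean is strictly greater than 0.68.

k = 33

After k germinated seeds and 0 non-germinating seeds the posterior is Beta(12+k, 21), with mean (12+k)/(12+21+k).
Set (12+k)/(33+k) > 0.68 and solve: k > (0.68·33 − 12)/(1 − 0.68) = 32.625.
The smallest integer exceeding 32.625 is 33.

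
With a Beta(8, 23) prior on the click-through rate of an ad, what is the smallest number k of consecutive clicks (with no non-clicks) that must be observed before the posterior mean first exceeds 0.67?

k = 39

After k clicks and 0 non-clicks the posterior is Beta(8+k, 23), with mean (8+k)/(8+23+k).
Set (8+k)/(31+k) > 0.67 and solve: k > (0.67·31 − 8)/(1 − 0.67) = 38.697.
The smallest integer exceeding 38.697 is 39, and checking k=39: (47)/(70) = 0.6714 > 0.67.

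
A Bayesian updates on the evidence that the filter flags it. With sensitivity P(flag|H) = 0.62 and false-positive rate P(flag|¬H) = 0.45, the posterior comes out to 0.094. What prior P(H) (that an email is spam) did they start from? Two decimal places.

In odds form, posterior odds = prior odds × likelihood ratio, so prior odds = posterior odds ÷ LR.
Posterior odds = 0.094/(1−0.094) = 0.1038. LR = 0.62/0.45 = 1.3778.
Prior odds = 0.1038/1.3778 = 0.0753, so P(H) = 0.0753/(1+0.0753) ≈ 0.07.

P(H) = 0.07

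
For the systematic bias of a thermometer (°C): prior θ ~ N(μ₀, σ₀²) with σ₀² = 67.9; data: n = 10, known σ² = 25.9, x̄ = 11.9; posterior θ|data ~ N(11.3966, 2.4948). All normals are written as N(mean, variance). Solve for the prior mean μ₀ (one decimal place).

μ₀ = -1.8

With known observation variance, the Normal–Normal posterior has precision τ_n = τ₀ + n/σ² and mean μ_n = (τ₀μ₀ + (n/σ²)x̄)/τ_n.
Here τ₀ = 1/67.9 = 0.014728 and τ_data = 10/25.9 = 0.386100, so τ_n = 0.400828.
Rearranging for μ₀: μ₀ = (μ_n·τ_n − τ_data·x̄)/τ₀ = (11.3966·0.400828 − 0.386100·11.9) / 0.014728 = -0.026514/0.014728 ≈ -1.8.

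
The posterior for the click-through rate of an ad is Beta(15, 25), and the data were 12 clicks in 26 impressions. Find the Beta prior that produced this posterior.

A Beta(a, b) prior with s successes and f failures in binomial data gives a Beta(a+s, b+f) posterior.
So a = 15 − 12 = 3 and b = 25 − 14 = 11.

Beta(3, 11)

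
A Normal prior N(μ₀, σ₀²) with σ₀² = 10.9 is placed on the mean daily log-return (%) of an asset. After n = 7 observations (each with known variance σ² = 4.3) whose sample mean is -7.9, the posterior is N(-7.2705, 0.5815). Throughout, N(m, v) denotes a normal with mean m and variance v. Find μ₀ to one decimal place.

With known observation variance, the Normal–Normal posterior has precision τ_n = τ₀ + n/σ² and mean μ_n = (τ₀μ₀ + (n/σ²)x̄)/τ_n.
Here τ₀ = 1/10.9 = 0.091743 and τ_data = 7/4.3 = 1.627907, so τ_n = 1.719650.
Rearranging for μ₀: μ₀ = (μ_n·τ_n − τ_data·x̄)/τ₀ = (-7.2705·1.719650 − 1.627907·-7.9) / 0.091743 = 0.357750/0.091743 ≈ 3.9.

μ₀ = 3.9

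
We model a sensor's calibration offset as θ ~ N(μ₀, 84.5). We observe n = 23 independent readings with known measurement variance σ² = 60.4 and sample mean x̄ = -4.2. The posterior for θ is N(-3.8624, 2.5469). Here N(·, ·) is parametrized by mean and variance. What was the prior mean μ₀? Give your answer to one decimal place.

With known observation variance, the Normal–Normal posterior has precision τ_n = τ₀ + n/σ² and mean μ_n = (τ₀μ₀ + (n/σ²)x̄)/τ_n.
Here τ₀ = 1/84.5 = 0.011834 and τ_data = 23/60.4 = 0.380795, so τ_n = 0.392629.
Rearranging for μ₀: μ₀ = (μ_n·τ_n − τ_data·x̄)/τ₀ = (-3.8624·0.392629 − 0.380795·-4.2) / 0.011834 = 0.082849/0.011834 ≈ 7.0.

μ₀ = 7.0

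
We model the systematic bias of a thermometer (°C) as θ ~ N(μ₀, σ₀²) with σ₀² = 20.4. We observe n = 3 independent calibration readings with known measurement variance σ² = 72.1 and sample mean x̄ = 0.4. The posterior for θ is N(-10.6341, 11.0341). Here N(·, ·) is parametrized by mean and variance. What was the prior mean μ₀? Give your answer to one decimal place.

μ₀ = -20.0

With known observation variance, the Normal–Normal posterior has precision τ_n = τ₀ + n/σ² and mean μ_n = (τ₀μ₀ + (n/σ²)x̄)/τ_n.
Here τ₀ = 1/20.4 = 0.049020 and τ_data = 3/72.1 = 0.041609, so τ_n = 0.090629.
Rearranging for μ₀: μ₀ = (μ_n·τ_n − τ_data·x̄)/τ₀ = (-10.6341·0.090629 − 0.041609·0.4) / 0.049020 = -0.980401/0.049020 ≈ -20.0.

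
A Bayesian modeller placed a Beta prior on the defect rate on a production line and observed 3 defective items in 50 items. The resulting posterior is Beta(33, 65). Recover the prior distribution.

Beta(30, 18)

Under Beta–binomial conjugacy the posterior parameters are (α+s, β+f).
Subtract the data counts: 33−3=30, 65−47=18.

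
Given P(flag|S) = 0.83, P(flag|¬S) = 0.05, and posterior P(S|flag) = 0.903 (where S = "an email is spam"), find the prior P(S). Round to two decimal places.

Bayes' rule in odds form gives O(S|E) = O(S)·[P(E|S)/P(E|¬S)], hence O(S) = O(S|E)/LR.
Posterior odds = 0.903/(1−0.903) = 9.3093. LR = 0.83/0.05 = 16.6000.
Prior odds = 9.3093/16.6000 = 0.5608, so P(S) = 0.5608/(1+0.5608) ≈ 0.36.

P(S) = 0.36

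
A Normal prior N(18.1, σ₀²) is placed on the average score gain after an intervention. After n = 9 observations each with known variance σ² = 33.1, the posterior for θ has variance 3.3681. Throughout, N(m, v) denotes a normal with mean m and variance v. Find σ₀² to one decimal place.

For the Normal–Normal model with known σ², precisions add: τ_n = τ₀ + n/σ².
So 1/σ₀² = 1/3.3681 − 9/33.1 = 0.296903 − 0.271903 = 0.025000.
Hence σ₀² = 1/0.025000 ≈ 40.0.

σ₀² = 40.0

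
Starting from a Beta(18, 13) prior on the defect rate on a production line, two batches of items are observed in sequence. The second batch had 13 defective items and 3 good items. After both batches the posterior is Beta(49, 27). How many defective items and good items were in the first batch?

Sequential conjugate updates are equivalent to a single update on the pooled data, so total successes = posterior α − prior α and total failures = posterior β − prior β.
Total across both batches: 49−18=31 defective items, 27−13=14 good items.
Subtract the second batch: 31−13=18 defective items and 14−3=11 good items.

18 defective items and 11 good items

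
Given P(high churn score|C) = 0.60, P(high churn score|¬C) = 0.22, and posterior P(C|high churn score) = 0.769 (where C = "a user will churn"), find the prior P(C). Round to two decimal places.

Bayes' rule in odds form gives O(C|E) = O(C)·[P(E|C)/P(E|¬C)], hence O(C) = O(C|E)/LR.
Posterior odds = 0.769/(1−0.769) = 3.3290. LR = 0.60/0.22 = 2.7273.
Prior odds = 3.3290/2.7273 = 1.2206, so P(C) = 1.2206/(1+1.2206) ≈ 0.55.

P(C) = 0.55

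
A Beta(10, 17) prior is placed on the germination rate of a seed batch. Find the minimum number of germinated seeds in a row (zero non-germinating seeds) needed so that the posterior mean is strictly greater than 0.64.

k = 21

After k germinated seeds and 0 non-germinating seeds the posterior is Beta(10+k, 17), with mean (10+k)/(10+17+k).
Set (10+k)/(27+k) > 0.64 and solve: k > (0.64·27 − 10)/(1 − 0.64) = 20.222.
The smallest integer exceeding 20.222 is 21.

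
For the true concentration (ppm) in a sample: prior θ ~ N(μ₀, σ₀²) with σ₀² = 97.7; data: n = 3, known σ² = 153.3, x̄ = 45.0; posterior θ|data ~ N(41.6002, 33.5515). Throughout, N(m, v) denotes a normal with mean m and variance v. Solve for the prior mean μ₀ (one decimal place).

With known observation variance, the Normal–Normal posterior has precision τ_n = τ₀ + n/σ² and mean μ_n = (τ₀μ₀ + (n/σ²)x̄)/τ_n.
Here τ₀ = 1/97.7 = 0.010235 and τ_data = 3/153.3 = 0.019569, so τ_n = 0.029804.
Rearranging for μ₀: μ₀ = (μ_n·τ_n − τ_data·x̄)/τ₀ = (41.6002·0.029804 − 0.019569·45.0) / 0.010235 = 0.359247/0.010235 ≈ 35.1.

μ₀ = 35.1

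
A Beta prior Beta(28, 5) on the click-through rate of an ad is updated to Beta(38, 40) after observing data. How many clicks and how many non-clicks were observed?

10 clicks and 35 non-clicks

Under Beta–binomial conjugacy the posterior parameters are (a+s, b+f).
So s = 38 − 28 = 10 and f = 40 − 5 = 35.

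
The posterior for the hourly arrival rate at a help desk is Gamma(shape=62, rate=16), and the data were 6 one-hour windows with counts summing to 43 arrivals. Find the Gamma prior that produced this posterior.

Gamma(shape=19, rate=10)

A Gamma(α, β) prior (rate parametrization) on a Poisson rate with n observations summing to S gives posterior Gamma(α+S, β+n).
So α = 62 − 43 = 19 and β = 16 − 6 = 10.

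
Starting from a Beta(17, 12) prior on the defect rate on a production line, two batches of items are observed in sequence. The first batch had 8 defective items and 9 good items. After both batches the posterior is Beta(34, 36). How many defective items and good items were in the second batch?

9 defective items and 15 good items

Because Beta–binomial updating is additive in the counts, the combined data contributed (α_post−α_prior, β_post−β_prior) successes and failures.
Total across both batches: 34−17=17 defective items, 36−12=24 good items.
Subtract the first batch: 17−8=9 defective items and 24−9=15 good items.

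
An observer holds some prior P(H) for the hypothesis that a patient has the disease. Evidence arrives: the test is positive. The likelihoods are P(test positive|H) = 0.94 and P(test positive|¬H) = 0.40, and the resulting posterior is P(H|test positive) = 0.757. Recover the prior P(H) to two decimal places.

P(H) = 0.57

Bayes' rule in odds form gives O(H|E) = O(H)·[P(E|H)/P(E|¬H)], hence O(H) = O(H|E)/LR.
Posterior odds = 0.757/(1−0.757) = 3.1152. LR = 0.94/0.40 = 2.3500.
Prior odds = 3.1152/2.3500 = 1.3256, so P(H) = 1.3256/(1+1.3256) ≈ 0.57.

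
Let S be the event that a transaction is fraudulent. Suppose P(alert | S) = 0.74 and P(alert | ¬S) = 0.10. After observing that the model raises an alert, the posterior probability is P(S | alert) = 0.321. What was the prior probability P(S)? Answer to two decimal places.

Bayes' rule in odds form gives O(S|E) = O(S)·[P(E|S)/P(E|¬S)], hence O(S) = O(S|E)/LR.
Posterior odds = 0.321/(1−0.321) = 0.4728. LR = 0.74/0.10 = 7.4000.
Prior odds = 0.4728/7.4000 = 0.0639, so P(S) = 0.0639/(1+0.0639) ≈ 0.06.

P(S) = 0.06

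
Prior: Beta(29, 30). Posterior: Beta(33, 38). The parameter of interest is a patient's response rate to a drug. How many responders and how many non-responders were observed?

Beta is conjugate to the binomial likelihood: posterior = Beta(α+s, β+f).
So s = 33 − 29 = 4 and f = 38 − 30 = 8.

4 responders and 8 non-responders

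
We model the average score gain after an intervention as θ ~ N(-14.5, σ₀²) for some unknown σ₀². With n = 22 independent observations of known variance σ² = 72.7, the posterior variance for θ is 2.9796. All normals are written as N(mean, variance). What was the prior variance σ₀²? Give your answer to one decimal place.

Posterior precision equals prior precision plus data precision: 1/σ_n² = 1/σ₀² + n/σ².
So 1/σ₀² = 1/2.9796 − 22/72.7 = 0.335616 − 0.302613 = 0.033003.
Hence σ₀² = 1/0.033003 ≈ 30.3.

σ₀² = 30.3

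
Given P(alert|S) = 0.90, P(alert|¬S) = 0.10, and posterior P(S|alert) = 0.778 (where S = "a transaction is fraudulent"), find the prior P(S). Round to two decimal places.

In odds form, posterior odds = prior odds × likelihood ratio, so prior odds = posterior odds ÷ LR.
Posterior odds = 0.778/(1−0.778) = 3.5045. LR = 0.90/0.10 = 9.0000.
Prior odds = 3.5045/9.0000 = 0.3894, so P(S) = 0.3894/(1+0.3894) ≈ 0.28.

P(S) = 0.28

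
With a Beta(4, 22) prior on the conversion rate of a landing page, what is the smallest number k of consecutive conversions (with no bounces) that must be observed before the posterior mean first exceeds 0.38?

k = 10

After k conversions and 0 bounces the posterior is Beta(4+k, 22), with mean (4+k)/(4+22+k).
Set (4+k)/(26+k) > 0.38 and solve: k > (0.38·26 − 4)/(1 − 0.38) = 9.484.
The smallest integer exceeding 9.484 is 10.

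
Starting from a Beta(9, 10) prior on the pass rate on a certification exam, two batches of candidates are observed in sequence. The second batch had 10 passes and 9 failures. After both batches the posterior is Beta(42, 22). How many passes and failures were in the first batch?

Sequential conjugate updates are equivalent to a single update on the pooled data, so total successes = posterior α − prior α and total failures = posterior β − prior β.
Total across both batches: 42−9=33 passes, 22−10=12 failures.
Subtract the second batch: 33−10=23 passes and 12−9=3 failures.

23 passes and 3 failures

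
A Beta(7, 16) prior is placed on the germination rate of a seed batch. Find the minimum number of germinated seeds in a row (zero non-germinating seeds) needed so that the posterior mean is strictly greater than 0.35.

After k germinated seeds and 0 non-germinating seeds the posterior is Beta(7+k, 16), with mean (7+k)/(7+16+k).
Set (7+k)/(23+k) > 0.35 and solve: k > (0.35·23 − 7)/(1 − 0.35) = 1.615.
The smallest integer exceeding 1.615 is 2, and checking k=2: (9)/(25) = 0.3600 > 0.35.

k = 2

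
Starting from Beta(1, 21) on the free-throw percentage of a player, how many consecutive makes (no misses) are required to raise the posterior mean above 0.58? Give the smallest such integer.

k = 29

After k makes and 0 misses the posterior is Beta(1+k, 21), with mean (1+k)/(1+21+k).
Set (1+k)/(22+k) > 0.58 and solve: k > (0.58·22 − 1)/(1 − 0.58) = 28.000.
The smallest integer exceeding 28.000 is 29.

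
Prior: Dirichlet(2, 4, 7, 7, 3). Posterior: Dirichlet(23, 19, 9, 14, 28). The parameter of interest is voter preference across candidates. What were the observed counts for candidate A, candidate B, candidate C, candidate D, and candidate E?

counts (21, 15, 2, 7, 25)

For a Dirichlet(α) prior with multinomial counts c, the posterior is Dirichlet(α + c) componentwise.
Counts are posterior − prior componentwise: 23−2=21, 19−4=15, 9−7=2, 14−7=7, 28−3=25.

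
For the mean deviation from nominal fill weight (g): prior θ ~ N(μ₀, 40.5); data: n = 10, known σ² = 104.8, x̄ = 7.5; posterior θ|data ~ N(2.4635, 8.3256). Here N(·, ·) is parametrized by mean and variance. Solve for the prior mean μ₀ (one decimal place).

The posterior mean is a precision-weighted average: μ_n = (τ₀μ₀ + τ_data·x̄)/(τ₀+τ_data), with τ₀=1/σ₀² and τ_data=n/σ².
Here τ₀ = 1/40.5 = 0.024691 and τ_data = 10/104.8 = 0.095420, so τ_n = 0.120111.
Rearranging for μ₀: μ₀ = (μ_n·τ_n − τ_data·x̄)/τ₀ = (2.4635·0.120111 − 0.095420·7.5) / 0.024691 = -0.419757/0.024691 ≈ -17.0.

μ₀ = -17.0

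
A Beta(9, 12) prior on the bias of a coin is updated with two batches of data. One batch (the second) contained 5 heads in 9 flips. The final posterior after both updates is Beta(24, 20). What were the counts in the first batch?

10 heads and 4 tails

Because Beta–binomial updating is additive in the counts, the combined data contributed (α_post−α_prior, β_post−β_prior) successes and failures.
Total across both batches: 24−9=15 heads, 20−12=8 tails.
Subtract the second batch: 15−5=10 heads and 8−4=4 tails.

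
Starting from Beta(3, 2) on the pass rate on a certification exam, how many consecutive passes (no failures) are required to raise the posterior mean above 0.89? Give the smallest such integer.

k = 14

After k passes and 0 failures the posterior is Beta(3+k, 2), with mean (3+k)/(3+2+k).
Set (3+k)/(5+k) > 0.89 and solve: k > (0.89·5 − 3)/(1 − 0.89) = 13.182.
The smallest integer exceeding 13.182 is 14, and checking k=14: (17)/(19) = 0.8947 > 0.89.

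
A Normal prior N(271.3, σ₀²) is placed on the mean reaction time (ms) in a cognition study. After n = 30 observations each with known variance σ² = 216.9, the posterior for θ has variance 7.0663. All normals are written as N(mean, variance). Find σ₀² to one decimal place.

σ₀² = 312.1

For the Normal–Normal model with known σ², precisions add: τ_n = τ₀ + n/σ².
So 1/σ₀² = 1/7.0663 − 30/216.9 = 0.141517 − 0.138313 = 0.003204.
Hence σ₀² = 1/0.003204 ≈ 312.1.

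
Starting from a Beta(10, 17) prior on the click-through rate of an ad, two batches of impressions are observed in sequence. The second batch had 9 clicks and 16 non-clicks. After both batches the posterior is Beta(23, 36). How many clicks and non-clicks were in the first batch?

4 clicks and 3 non-clicks

Sequential conjugate updates are equivalent to a single update on the pooled data, so total successes = posterior α − prior α and total failures = posterior β − prior β.
Total across both batches: 23−10=13 clicks, 36−17=19 non-clicks.
Subtract the second batch: 13−9=4 clicks and 19−16=3 non-clicks.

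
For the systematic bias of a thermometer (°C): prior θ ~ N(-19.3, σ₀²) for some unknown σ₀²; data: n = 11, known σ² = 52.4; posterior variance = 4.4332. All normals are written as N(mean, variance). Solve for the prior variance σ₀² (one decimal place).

σ₀² = 63.9

Posterior precision equals prior precision plus data precision: 1/σ_n² = 1/σ₀² + n/σ².
So 1/σ₀² = 1/4.4332 − 11/52.4 = 0.225571 − 0.209924 = 0.015647.
Hence σ₀² = 1/0.015647 ≈ 63.9.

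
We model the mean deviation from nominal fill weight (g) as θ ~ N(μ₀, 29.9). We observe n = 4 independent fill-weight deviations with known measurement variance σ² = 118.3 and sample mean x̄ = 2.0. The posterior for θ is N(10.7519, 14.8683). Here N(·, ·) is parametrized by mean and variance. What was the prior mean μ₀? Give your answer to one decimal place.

μ₀ = 19.6

The posterior mean is a precision-weighted average: μ_n = (τ₀μ₀ + τ_data·x̄)/(τ₀+τ_data), with τ₀=1/σ₀² and τ_data=n/σ².
Here τ₀ = 1/29.9 = 0.033445 and τ_data = 4/118.3 = 0.033812, so τ_n = 0.067257.
Rearranging for μ₀: μ₀ = (μ_n·τ_n − τ_data·x̄)/τ₀ = (10.7519·0.067257 − 0.033812·2.0) / 0.033445 = 0.655517/0.033445 ≈ 19.6.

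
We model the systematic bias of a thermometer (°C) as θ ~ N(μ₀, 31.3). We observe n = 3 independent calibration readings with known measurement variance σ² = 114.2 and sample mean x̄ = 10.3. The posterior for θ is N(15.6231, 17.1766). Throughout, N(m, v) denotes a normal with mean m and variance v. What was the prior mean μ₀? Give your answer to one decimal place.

With known observation variance, the Normal–Normal posterior has precision τ_n = τ₀ + n/σ² and mean μ_n = (τ₀μ₀ + (n/σ²)x̄)/τ_n.
Here τ₀ = 1/31.3 = 0.031949 and τ_data = 3/114.2 = 0.026270, so τ_n = 0.058219.
Rearranging for μ₀: μ₀ = (μ_n·τ_n − τ_data·x̄)/τ₀ = (15.6231·0.058219 − 0.026270·10.3) / 0.031949 = 0.638980/0.031949 ≈ 20.0.

μ₀ = 20.0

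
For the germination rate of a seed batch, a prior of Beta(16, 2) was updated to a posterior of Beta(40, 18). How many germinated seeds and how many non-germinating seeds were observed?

24 germinated seeds and 16 non-germinating seeds

A Beta(a, b) prior with s successes and f failures in binomial data gives a Beta(a+s, b+f) posterior.
So s = 40 − 16 = 24 and f = 18 − 2 = 16.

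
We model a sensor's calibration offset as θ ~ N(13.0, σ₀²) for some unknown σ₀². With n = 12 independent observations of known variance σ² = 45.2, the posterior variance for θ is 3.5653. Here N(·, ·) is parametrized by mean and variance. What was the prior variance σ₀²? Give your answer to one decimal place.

For the Normal–Normal model with known σ², precisions add: τ_n = τ₀ + n/σ².
So 1/σ₀² = 1/3.5653 − 12/45.2 = 0.280481 − 0.265487 = 0.014994.
Hence σ₀² = 1/0.014994 ≈ 66.7.

σ₀² = 66.7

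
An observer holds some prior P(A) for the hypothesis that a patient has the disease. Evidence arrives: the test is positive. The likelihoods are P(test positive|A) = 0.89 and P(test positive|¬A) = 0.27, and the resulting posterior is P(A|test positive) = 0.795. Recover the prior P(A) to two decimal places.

In odds form, posterior odds = prior odds × likelihood ratio, so prior odds = posterior odds ÷ LR.
Posterior odds = 0.795/(1−0.795) = 3.8780. LR = 0.89/0.27 = 3.2963.
Prior odds = 3.8780/3.2963 = 1.1765, so P(A) = 1.1765/(1+1.1765) ≈ 0.54.

P(A) = 0.54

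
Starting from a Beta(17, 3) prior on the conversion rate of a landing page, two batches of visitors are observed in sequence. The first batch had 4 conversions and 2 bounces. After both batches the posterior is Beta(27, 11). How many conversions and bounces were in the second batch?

6 conversions and 6 bounces

Sequential conjugate updates are equivalent to a single update on the pooled data, so total successes = posterior α − prior α and total failures = posterior β − prior β.
Total across both batches: 27−17=10 conversions, 11−3=8 bounces.
Subtract the first batch: 10−4=6 conversions and 8−2=6 bounces.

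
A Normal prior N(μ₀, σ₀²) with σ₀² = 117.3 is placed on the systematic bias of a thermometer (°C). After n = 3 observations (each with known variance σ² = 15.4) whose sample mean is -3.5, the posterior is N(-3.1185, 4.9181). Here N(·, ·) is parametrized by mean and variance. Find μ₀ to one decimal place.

With known observation variance, the Normal–Normal posterior has precision τ_n = τ₀ + n/σ² and mean μ_n = (τ₀μ₀ + (n/σ²)x̄)/τ_n.
Here τ₀ = 1/117.3 = 0.008525 and τ_data = 3/15.4 = 0.194805, so τ_n = 0.203330.
Rearranging for μ₀: μ₀ = (μ_n·τ_n − τ_data·x̄)/τ₀ = (-3.1185·0.203330 − 0.194805·-3.5) / 0.008525 = 0.047733/0.008525 ≈ 5.6.

μ₀ = 5.6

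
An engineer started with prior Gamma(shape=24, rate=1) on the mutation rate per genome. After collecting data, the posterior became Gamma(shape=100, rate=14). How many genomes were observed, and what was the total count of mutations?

Gamma–Poisson conjugacy: posterior shape = α + Σxᵢ, posterior rate = β + n.
Matching: Σxᵢ = 100 − 24 = 76 and n = 14 − 1 = 13.

n = 13 genomes with total 76 mutations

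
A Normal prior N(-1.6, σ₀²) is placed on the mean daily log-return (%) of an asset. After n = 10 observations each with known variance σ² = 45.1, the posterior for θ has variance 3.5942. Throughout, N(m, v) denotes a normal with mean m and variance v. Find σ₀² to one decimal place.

σ₀² = 17.7

For the Normal–Normal model with known σ², precisions add: τ_n = τ₀ + n/σ².
So 1/σ₀² = 1/3.5942 − 10/45.1 = 0.278226 − 0.221729 = 0.056497.
Hence σ₀² = 1/0.056497 ≈ 17.7.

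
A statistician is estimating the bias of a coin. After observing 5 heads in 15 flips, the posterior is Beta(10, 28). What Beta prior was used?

Beta(5, 18)

A Beta(α, β) prior with s successes and f failures in binomial data gives a Beta(α+s, β+f) posterior.
So α = 10 − 5 = 5 and β = 28 − 10 = 18.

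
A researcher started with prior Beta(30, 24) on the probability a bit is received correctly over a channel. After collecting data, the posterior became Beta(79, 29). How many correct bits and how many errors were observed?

Beta is conjugate to the binomial likelihood: posterior = Beta(a+s, b+f).
Match parameters: s=79−30=49, f=29−24=5.

49 correct bits and 5 errors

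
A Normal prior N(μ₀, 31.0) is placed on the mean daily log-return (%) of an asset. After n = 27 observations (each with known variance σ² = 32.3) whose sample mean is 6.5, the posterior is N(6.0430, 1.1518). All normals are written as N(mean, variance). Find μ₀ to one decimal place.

With known observation variance, the Normal–Normal posterior has precision τ_n = τ₀ + n/σ² and mean μ_n = (τ₀μ₀ + (n/σ²)x̄)/τ_n.
Here τ₀ = 1/31.0 = 0.032258 and τ_data = 27/32.3 = 0.835913, so τ_n = 0.868171.
Rearranging for μ₀: μ₀ = (μ_n·τ_n − τ_data·x̄)/τ₀ = (6.0430·0.868171 − 0.835913·6.5) / 0.032258 = -0.187077/0.032258 ≈ -5.8.

μ₀ = -5.8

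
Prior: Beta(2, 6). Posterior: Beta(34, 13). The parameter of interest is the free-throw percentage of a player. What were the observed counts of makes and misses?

32 makes and 7 misses

Beta is conjugate to the binomial likelihood: posterior = Beta(α+s, β+f).
Match parameters: s=34−2=32, f=13−6=7.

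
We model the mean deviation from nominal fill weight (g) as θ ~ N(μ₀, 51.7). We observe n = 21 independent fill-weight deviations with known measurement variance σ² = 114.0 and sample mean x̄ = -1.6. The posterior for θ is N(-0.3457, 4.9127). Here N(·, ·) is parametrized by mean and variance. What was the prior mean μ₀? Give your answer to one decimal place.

μ₀ = 11.6

With known observation variance, the Normal–Normal posterior has precision τ_n = τ₀ + n/σ² and mean μ_n = (τ₀μ₀ + (n/σ²)x̄)/τ_n.
Here τ₀ = 1/51.7 = 0.019342 and τ_data = 21/114.0 = 0.184211, so τ_n = 0.203553.
Rearranging for μ₀: μ₀ = (μ_n·τ_n − τ_data·x̄)/τ₀ = (-0.3457·0.203553 − 0.184211·-1.6) / 0.019342 = 0.224369/0.019342 ≈ 11.6.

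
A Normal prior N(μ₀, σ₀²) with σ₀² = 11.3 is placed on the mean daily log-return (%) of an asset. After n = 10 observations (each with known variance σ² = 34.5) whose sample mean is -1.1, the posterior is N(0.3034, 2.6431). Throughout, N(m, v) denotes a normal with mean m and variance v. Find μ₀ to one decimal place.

The posterior mean is a precision-weighted average: μ_n = (τ₀μ₀ + τ_data·x̄)/(τ₀+τ_data), with τ₀=1/σ₀² and τ_data=n/σ².
Here τ₀ = 1/11.3 = 0.088496 and τ_data = 10/34.5 = 0.289855, so τ_n = 0.378351.
Rearranging for μ₀: μ₀ = (μ_n·τ_n − τ_data·x̄)/τ₀ = (0.3034·0.378351 − 0.289855·-1.1) / 0.088496 = 0.433632/0.088496 ≈ 4.9.

μ₀ = 4.9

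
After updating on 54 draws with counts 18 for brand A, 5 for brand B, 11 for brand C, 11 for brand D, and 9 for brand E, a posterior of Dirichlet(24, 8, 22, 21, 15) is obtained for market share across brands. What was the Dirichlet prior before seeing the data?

Dirichlet(6, 3, 11, 10, 6)

For a Dirichlet(α) prior with multinomial counts c, the posterior is Dirichlet(α + c) componentwise.
Subtract each count from the matching posterior parameter: 24−18=6, 8−5=3, 22−11=11, 21−11=10, 15−9=6.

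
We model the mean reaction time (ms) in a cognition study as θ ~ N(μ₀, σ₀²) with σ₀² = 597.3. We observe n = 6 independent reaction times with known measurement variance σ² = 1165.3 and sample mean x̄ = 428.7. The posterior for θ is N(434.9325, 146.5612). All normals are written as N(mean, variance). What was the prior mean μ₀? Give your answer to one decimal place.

The posterior mean is a precision-weighted average: μ_n = (τ₀μ₀ + τ_data·x̄)/(τ₀+τ_data), with τ₀=1/σ₀² and τ_data=n/σ².
Here τ₀ = 1/597.3 = 0.001674 and τ_data = 6/1165.3 = 0.005149, so τ_n = 0.006823.
Rearranging for μ₀: μ₀ = (μ_n·τ_n − τ_data·x̄)/τ₀ = (434.9325·0.006823 − 0.005149·428.7) / 0.001674 = 0.760168/0.001674 ≈ 454.1.

μ₀ = 454.1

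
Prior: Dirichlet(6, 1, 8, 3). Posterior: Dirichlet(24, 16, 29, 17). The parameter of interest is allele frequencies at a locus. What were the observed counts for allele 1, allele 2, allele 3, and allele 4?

For a Dirichlet(α) prior with multinomial counts c, the posterior is Dirichlet(α + c) componentwise.
Counts are posterior − prior componentwise: 24−6=18, 16−1=15, 29−8=21, 17−3=14.

counts (18, 15, 21, 14)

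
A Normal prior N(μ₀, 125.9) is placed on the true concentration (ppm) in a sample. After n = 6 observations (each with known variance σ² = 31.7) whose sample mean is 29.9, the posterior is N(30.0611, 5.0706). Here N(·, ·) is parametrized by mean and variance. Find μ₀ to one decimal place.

The posterior mean is a precision-weighted average: μ_n = (τ₀μ₀ + τ_data·x̄)/(τ₀+τ_data), with τ₀=1/σ₀² and τ_data=n/σ².
Here τ₀ = 1/125.9 = 0.007943 and τ_data = 6/31.7 = 0.189274, so τ_n = 0.197217.
Rearranging for μ₀: μ₀ = (μ_n·τ_n − τ_data·x̄)/τ₀ = (30.0611·0.197217 − 0.189274·29.9) / 0.007943 = 0.269267/0.007943 ≈ 33.9.

μ₀ = 33.9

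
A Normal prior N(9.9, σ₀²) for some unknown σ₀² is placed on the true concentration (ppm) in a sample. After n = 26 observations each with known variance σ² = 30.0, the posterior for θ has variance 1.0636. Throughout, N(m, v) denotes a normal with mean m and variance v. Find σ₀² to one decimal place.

For the Normal–Normal model with known σ², precisions add: τ_n = τ₀ + n/σ².
So 1/σ₀² = 1/1.0636 − 26/30.0 = 0.940203 − 0.866667 = 0.073536.
Hence σ₀² = 1/0.073536 ≈ 13.6.

σ₀² = 13.6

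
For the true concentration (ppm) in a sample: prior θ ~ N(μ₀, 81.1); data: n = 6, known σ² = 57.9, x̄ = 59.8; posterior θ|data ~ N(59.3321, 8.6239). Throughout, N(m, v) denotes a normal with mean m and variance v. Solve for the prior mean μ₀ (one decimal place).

The posterior mean is a precision-weighted average: μ_n = (τ₀μ₀ + τ_data·x̄)/(τ₀+τ_data), with τ₀=1/σ₀² and τ_data=n/σ².
Here τ₀ = 1/81.1 = 0.012330 and τ_data = 6/57.9 = 0.103627, so τ_n = 0.115957.
Rearranging for μ₀: μ₀ = (μ_n·τ_n − τ_data·x̄)/τ₀ = (59.3321·0.115957 − 0.103627·59.8) / 0.012330 = 0.683078/0.012330 ≈ 55.4.

μ₀ = 55.4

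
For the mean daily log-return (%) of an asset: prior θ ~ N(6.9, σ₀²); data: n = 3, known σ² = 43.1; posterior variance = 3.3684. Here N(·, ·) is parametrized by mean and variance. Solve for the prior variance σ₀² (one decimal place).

σ₀² = 4.4

For the Normal–Normal model with known σ², precisions add: τ_n = τ₀ + n/σ².
So 1/σ₀² = 1/3.3684 − 3/43.1 = 0.296877 − 0.069606 = 0.227271.
Hence σ₀² = 1/0.227271 ≈ 4.4.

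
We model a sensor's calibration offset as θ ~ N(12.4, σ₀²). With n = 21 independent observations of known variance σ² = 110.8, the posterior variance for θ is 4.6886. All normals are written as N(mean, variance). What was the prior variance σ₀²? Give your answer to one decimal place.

Posterior precision equals prior precision plus data precision: 1/σ_n² = 1/σ₀² + n/σ².
So 1/σ₀² = 1/4.6886 − 21/110.8 = 0.213283 − 0.189531 = 0.023752.
Hence σ₀² = 1/0.023752 ≈ 42.1.

σ₀² = 42.1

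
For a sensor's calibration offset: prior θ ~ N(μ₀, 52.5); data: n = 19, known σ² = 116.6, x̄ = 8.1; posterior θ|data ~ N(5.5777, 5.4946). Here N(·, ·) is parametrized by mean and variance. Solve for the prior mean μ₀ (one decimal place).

μ₀ = -16.0

The posterior mean is a precision-weighted average: μ_n = (τ₀μ₀ + τ_data·x̄)/(τ₀+τ_data), with τ₀=1/σ₀² and τ_data=n/σ².
Here τ₀ = 1/52.5 = 0.019048 and τ_data = 19/116.6 = 0.162950, so τ_n = 0.181998.
Rearranging for μ₀: μ₀ = (μ_n·τ_n − τ_data·x̄)/τ₀ = (5.5777·0.181998 − 0.162950·8.1) / 0.019048 = -0.304765/0.019048 ≈ -16.0.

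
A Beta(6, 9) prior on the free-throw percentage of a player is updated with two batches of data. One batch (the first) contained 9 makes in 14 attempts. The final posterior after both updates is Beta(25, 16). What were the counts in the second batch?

10 makes and 2 misses

Because Beta–binomial updating is additive in the counts, the combined data contributed (α_post−α_prior, β_post−β_prior) successes and failures.
Total across both batches: 25−6=19 makes, 16−9=7 misses.
Subtract the first batch: 19−9=10 makes and 7−5=2 misses.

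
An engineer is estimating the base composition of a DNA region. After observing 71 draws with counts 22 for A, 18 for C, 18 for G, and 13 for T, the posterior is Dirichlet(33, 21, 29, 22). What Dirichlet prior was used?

Dirichlet(11, 3, 11, 9)

For a Dirichlet(α) prior with multinomial counts c, the posterior is Dirichlet(α + c) componentwise.
Subtract each count from the matching posterior parameter: 33−22=11, 21−18=3, 29−18=11, 22−13=9.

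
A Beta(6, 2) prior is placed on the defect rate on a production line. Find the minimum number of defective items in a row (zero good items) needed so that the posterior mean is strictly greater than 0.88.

After k defective items and 0 good items the posterior is Beta(6+k, 2), with mean (6+k)/(6+2+k).
Set (6+k)/(8+k) > 0.88 and solve: k > (0.88·8 − 6)/(1 − 0.88) = 8.667.
The smallest integer exceeding 8.667 is 9, and checking k=9: (15)/(17) = 0.8824 > 0.88.

k = 9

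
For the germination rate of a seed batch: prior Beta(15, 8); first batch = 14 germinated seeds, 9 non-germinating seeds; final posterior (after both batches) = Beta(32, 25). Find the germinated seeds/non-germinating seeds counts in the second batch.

Sequential conjugate updates are equivalent to a single update on the pooled data, so total successes = posterior α − prior α and total failures = posterior β − prior β.
Total across both batches: 32−15=17 germinated seeds, 25−8=17 non-germinating seeds.
Subtract the first batch: 17−14=3 germinated seeds and 17−9=8 non-germinating seeds.

3 germinated seeds and 8 non-germinating seeds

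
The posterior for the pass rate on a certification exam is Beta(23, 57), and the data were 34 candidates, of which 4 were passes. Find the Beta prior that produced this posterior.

A Beta(α, β) prior with s successes and f failures in binomial data gives a Beta(α+s, β+f) posterior.
So α = 23 − 4 = 19 and β = 57 − 30 = 27.

Beta(19, 27)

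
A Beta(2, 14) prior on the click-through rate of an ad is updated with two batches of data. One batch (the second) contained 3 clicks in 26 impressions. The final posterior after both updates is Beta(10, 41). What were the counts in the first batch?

Because Beta–binomial updating is additive in the counts, the combined data contributed (α_post−α_prior, β_post−β_prior) successes and failures.
Total across both batches: 10−2=8 clicks, 41−14=27 non-clicks.
Subtract the second batch: 8−3=5 clicks and 27−23=4 non-clicks.

5 clicks and 4 non-clicks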